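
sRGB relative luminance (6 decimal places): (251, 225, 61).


Linearize each channel (sRGB transfer function): c = v/255; c_lin = c/12.92 if c ≤ 0.04045, else ((c+0.055)/1.055)^2.4
  R: 251/255 ≈ 0.984314 > 0.04045 → ((0.984314+0.055)/1.055)^2.4 ≈ 0.964686
  G: 225/255 ≈ 0.882353 > 0.04045 → ((0.882353+0.055)/1.055)^2.4 ≈ 0.752942
  B: 61/255 ≈ 0.239216 > 0.04045 → ((0.239216+0.055)/1.055)^2.4 ≈ 0.046665
R_lin = 0.964686, G_lin = 0.752942, B_lin = 0.046665
L = 0.2126×R + 0.7152×G + 0.0722×B
L = 0.2126×0.964686 + 0.7152×0.752942 + 0.0722×0.046665
L ≈ 0.746966


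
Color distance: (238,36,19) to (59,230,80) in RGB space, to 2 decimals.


d = √[(R₁-R₂)² + (G₁-G₂)² + (B₁-B₂)²]
d = √[(238-59)² + (36-230)² + (19-80)²]
d = √[32041 + 37636 + 3721]
d = √73398
d ≈ 270.92


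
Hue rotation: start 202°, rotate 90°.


New hue = (H + rotation) mod 360
New hue = (202 + 90) mod 360
= 292 mod 360
= 292°


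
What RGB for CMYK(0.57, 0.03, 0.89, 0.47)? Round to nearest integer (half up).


R = 255 × (1-C) × (1-K) = 255 × 0.43 × 0.53 = 58.1145 → 58
G = 255 × (1-M) × (1-K) = 255 × 0.97 × 0.53 = 131.0955 → 131
B = 255 × (1-Y) × (1-K) = 255 × 0.11 × 0.53 = 14.8665 → 15
= RGB(58, 131, 15)


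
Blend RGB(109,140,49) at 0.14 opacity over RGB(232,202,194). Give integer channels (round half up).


C = α×F + (1-α)×B, with 1-α = 0.86
R: 0.14×109 + 0.86×232 = 15.26 + 199.52 = 214.78 → 215
G: 0.14×140 + 0.86×202 = 19.60 + 173.72 = 193.32 → 193
B: 0.14×49 + 0.86×194 = 6.86 + 166.84 = 173.70 → 174
= RGB(215, 193, 174)


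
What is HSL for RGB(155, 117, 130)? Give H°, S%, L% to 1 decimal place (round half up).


Normalize: R'=155/255≈0.6078, G'=117/255≈0.4588, B'=130/255≈0.5098
Max=155/255, Min=117/255, Δ=Max-Min=38/255
L = (Max+Min)/2 = (155+117)/510 = 272/510 = 0.53333… → L = 53.3%
L > 0.5 → S = Δ/(2-Max-Min) = 38/(510-155-117) = 38/238 = 0.15966… → S = 16.0%
(the 1/255 factors cancel in S and H, so raw channel differences can be used)
Max is R' → H = 60 × (((G-B)/Δ) mod 6) = 60 × (((117-130)/38) mod 6)
  (-13)/38 = -0.3421…; negative, so add 6 → 5.6578…
  H = 60 × 5.6578… = 339.473…° → H = 339.5°
= HSL(339.5°, 16.0%, 53.3%)


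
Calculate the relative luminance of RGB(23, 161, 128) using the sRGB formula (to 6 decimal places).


Linearize each channel (sRGB transfer function): c = v/255; c_lin = c/12.92 if c ≤ 0.04045, else ((c+0.055)/1.055)^2.4
  R: 23/255 ≈ 0.090196 > 0.04045 → ((0.090196+0.055)/1.055)^2.4 ≈ 0.008568
  G: 161/255 ≈ 0.631373 > 0.04045 → ((0.631373+0.055)/1.055)^2.4 ≈ 0.356400
  B: 128/255 ≈ 0.501961 > 0.04045 → ((0.501961+0.055)/1.055)^2.4 ≈ 0.215861
R_lin = 0.008568, G_lin = 0.356400, B_lin = 0.215861
L = 0.2126×R + 0.7152×G + 0.0722×B
L = 0.2126×0.008568 + 0.7152×0.356400 + 0.0722×0.215861
L ≈ 0.272304


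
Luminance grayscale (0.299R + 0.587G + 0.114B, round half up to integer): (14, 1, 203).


Gray = 0.299×R + 0.587×G + 0.114×B
Gray = 0.299×14 + 0.587×1 + 0.114×203
Gray = 4.186 + 0.587 + 23.142
Gray = 27.915 → round half up → 28
Gray = 28


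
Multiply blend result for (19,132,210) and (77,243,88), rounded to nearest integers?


Multiply: C = A×B/255, rounded to nearest integer
R: 19×77/255 = 1463/255 ≈ 5.737 → 6
G: 132×243/255 = 32076/255 ≈ 125.788 → 126
B: 210×88/255 = 18480/255 ≈ 72.471 → 72
= RGB(6, 126, 72)


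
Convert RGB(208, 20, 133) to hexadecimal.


R = 208 → D0 (hex)
G = 20 → 14 (hex)
B = 133 → 85 (hex)
Hex = #D01485


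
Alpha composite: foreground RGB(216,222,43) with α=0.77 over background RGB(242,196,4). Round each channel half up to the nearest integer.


C = α×F + (1-α)×B, with 1-α = 0.23
R: 0.77×216 + 0.23×242 = 166.32 + 55.66 = 221.98 → 222
G: 0.77×222 + 0.23×196 = 170.94 + 45.08 = 216.02 → 216
B: 0.77×43 + 0.23×4 = 33.11 + 0.92 = 34.03 → 34
= RGB(222, 216, 34)


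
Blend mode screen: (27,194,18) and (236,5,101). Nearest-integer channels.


Screen: C = 255 - (255-A)×(255-B)/255, rounded to nearest integer
R: 255 - (255-27)×(255-236)/255 = 255 - 4332/255 ≈ 255 - 16.988 = 238.012 → 238
G: 255 - (255-194)×(255-5)/255 = 255 - 15250/255 ≈ 255 - 59.804 = 195.196 → 195
B: 255 - (255-18)×(255-101)/255 = 255 - 36498/255 ≈ 255 - 143.129 = 111.871 → 112
= RGB(238, 195, 112)


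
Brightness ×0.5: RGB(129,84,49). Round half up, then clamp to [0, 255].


Multiply each channel by 0.5, round half up, clamp to [0, 255]
R: 129×0.5 = 64.5 → round → 65
G: 84×0.5 = 42
B: 49×0.5 = 24.5 → round → 25
= RGB(65, 42, 25)


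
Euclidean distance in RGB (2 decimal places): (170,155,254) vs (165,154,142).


d = √[(R₁-R₂)² + (G₁-G₂)² + (B₁-B₂)²]
d = √[(170-165)² + (155-154)² + (254-142)²]
d = √[25 + 1 + 12544]
d = √12570
d ≈ 112.12


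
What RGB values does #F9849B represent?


F9 → 249 (R)
84 → 132 (G)
9B → 155 (B)
= RGB(249, 132, 155)


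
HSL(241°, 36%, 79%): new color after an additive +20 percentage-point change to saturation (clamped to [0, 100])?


Original S = 36%
Adjustment = +20 percentage points
New S = 36 + (20) = 56
Clamp to [0, 100] → 56
= HSL(241°, 56%, 79%)


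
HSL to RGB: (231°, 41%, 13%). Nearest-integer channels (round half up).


H=231°, S=0.41, L=0.13
C = (1-|2L-1|)×S = (1-|-0.74|)×0.41 = 0.1066
H' = H/60 = 231/60 ≈ 3.8500; X = C×(1-|H' mod 2 - 1|) = 0.01599
m = L - C/2 = 0.13 - 0.0533 = 0.0767
Sector ⌊H'⌋ = 3 → (R',G',B') = (0.0, 0.01599, 0.1066)
RGB = ((R'+m)×255, (G'+m)×255, (B'+m)×255) = (19.5585, 23.63595, 46.7415)
Round half up → RGB(20, 24, 47)


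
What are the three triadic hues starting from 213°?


Triadic: equally spaced at 120° intervals
H1 = 213°
H2 = (213 + 120) mod 360 = 333°
H3 = (213 + 240) mod 360 = 93°
Triadic = 213°, 333°, 93°


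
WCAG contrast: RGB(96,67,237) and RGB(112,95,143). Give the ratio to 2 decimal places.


Linearize each sRGB channel c=v/255: c/12.92 if c ≤ 0.04045 else ((c+0.055)/1.055)^2.4
L = 0.2126×R_lin + 0.7152×G_lin + 0.0722×B_lin
Color 1 (96,67,237):
  R=96: 96/255≈0.3765 > 0.04045 → ((0.3765+0.055)/1.055)^2.4 ≈ 0.11697
  G=67: 67/255≈0.2627 > 0.04045 → ((0.2627+0.055)/1.055)^2.4 ≈ 0.05613
  B=237: 237/255≈0.9294 > 0.04045 → ((0.9294+0.055)/1.055)^2.4 ≈ 0.84687
  L1 = 0.2126×0.11697 + 0.7152×0.05613 + 0.0722×0.84687 ≈ 0.12616
Color 2 (112,95,143):
  R=112: 112/255≈0.4392 > 0.04045 → ((0.4392+0.055)/1.055)^2.4 ≈ 0.16203
  G=95: 95/255≈0.3725 > 0.04045 → ((0.3725+0.055)/1.055)^2.4 ≈ 0.11444
  B=143: 143/255≈0.5608 > 0.04045 → ((0.5608+0.055)/1.055)^2.4 ≈ 0.27468
  L2 = 0.2126×0.16203 + 0.7152×0.11444 + 0.0722×0.27468 ≈ 0.13612
Lighter = 0.13612, Darker = 0.12616
Ratio = (L_lighter + 0.05) / (L_darker + 0.05)
Ratio = (0.13612 + 0.05) / (0.12616 + 0.05) = 0.18612 / 0.17616 ≈ 1.0566
Ratio ≈ 1.06:1


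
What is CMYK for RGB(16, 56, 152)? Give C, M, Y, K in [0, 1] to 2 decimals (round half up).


R'=16/255≈0.0627, G'=56/255≈0.2196, B'=152/255≈0.5961
K = 1 - max(R',G',B') = 1 - 152/255 = 103/255 = 0.40392… → 0.40
(1-R'-K)/(1-K) simplifies to (max-R)/max with max = 152:
C = (152-16)/152 = 136/152 = 0.89473… → 0.89
M = (152-56)/152 = 96/152 = 0.63157… → 0.63
Y = (152-152)/152 = 0/152 = 0 → 0.00
= CMYK(0.89, 0.63, 0.00, 0.40)


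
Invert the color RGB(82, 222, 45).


Invert: (255-R, 255-G, 255-B)
R: 255-82 = 173
G: 255-222 = 33
B: 255-45 = 210
= RGB(173, 33, 210)


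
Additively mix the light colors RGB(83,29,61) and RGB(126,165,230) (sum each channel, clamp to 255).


Additive: each channel = min(255, C₁+C₂)
R: 83+126 = 209 → 209
G: 29+165 = 194 → 194
B: 61+230 = 291 → 255
= RGB(209, 194, 255)


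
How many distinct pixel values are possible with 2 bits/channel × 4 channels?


Total bits = 2 bits/channel × 4 channels = 8 bits
Distinct pixel values = 2^8
= 256 pixel values


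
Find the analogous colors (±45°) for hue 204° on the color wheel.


Base hue: 204°
Left analog: (204 - 45) mod 360 = 159°
Right analog: (204 + 45) mod 360 = 249°
Analogous hues = 159° and 249°


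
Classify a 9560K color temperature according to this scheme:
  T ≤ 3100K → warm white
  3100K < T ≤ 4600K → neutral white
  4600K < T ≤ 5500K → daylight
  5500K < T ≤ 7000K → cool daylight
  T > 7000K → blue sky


Temperature: 9560K
9560K > 7000K → blue sky
Classification: blue sky


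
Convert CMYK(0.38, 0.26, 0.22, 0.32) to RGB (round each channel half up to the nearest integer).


R = 255 × (1-C) × (1-K) = 255 × 0.62 × 0.68 = 107.508 → 108
G = 255 × (1-M) × (1-K) = 255 × 0.74 × 0.68 = 128.316 → 128
B = 255 × (1-Y) × (1-K) = 255 × 0.78 × 0.68 = 135.252 → 135
= RGB(108, 128, 135)


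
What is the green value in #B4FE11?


Color: #B4FE11
R = B4 = 180
G = FE = 254
B = 11 = 17
Green = 254


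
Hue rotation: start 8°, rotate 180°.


New hue = (H + rotation) mod 360
New hue = (8 + 180) mod 360
= 188 mod 360
= 188°


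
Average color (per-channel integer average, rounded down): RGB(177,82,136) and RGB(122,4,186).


Midpoint: each channel = ⌊(C₁+C₂)/2⌋
R: ⌊(177+122)/2⌋ = 149
G: ⌊(82+4)/2⌋ = 43
B: ⌊(136+186)/2⌋ = 161
= RGB(149, 43, 161)


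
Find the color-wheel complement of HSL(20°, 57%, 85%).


Complement = opposite side of color wheel = hue + 180°
H' = (20 + 180) mod 360 = 200°
S and L unchanged.
= HSL(200°, 57%, 85%)


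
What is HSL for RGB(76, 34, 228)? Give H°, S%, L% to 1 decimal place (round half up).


Normalize: R'=76/255≈0.2980, G'=34/255≈0.1333, B'=228/255≈0.8941
Max=228/255, Min=34/255, Δ=Max-Min=194/255
L = (Max+Min)/2 = (228+34)/510 = 262/510 = 0.51372… → L = 51.4%
L > 0.5 → S = Δ/(2-Max-Min) = 194/(510-228-34) = 194/248 = 0.78225… → S = 78.2%
(the 1/255 factors cancel in S and H, so raw channel differences can be used)
Max is B' → H = 60 × ((R-G)/Δ + 4) = 60 × ((76-34)/194 + 4)
  42/194 + 4 = 0.2164… + 4 = 4.2164…
  H = 60 × 4.2164… = 252.989…° → H = 253.0°
= HSL(253.0°, 78.2%, 51.4%)


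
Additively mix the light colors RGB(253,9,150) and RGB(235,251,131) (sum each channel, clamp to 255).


Additive: each channel = min(255, C₁+C₂)
R: 253+235 = 488 → 255
G: 9+251 = 260 → 255
B: 150+131 = 281 → 255
= RGB(255, 255, 255)


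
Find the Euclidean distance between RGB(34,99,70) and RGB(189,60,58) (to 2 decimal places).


d = √[(R₁-R₂)² + (G₁-G₂)² + (B₁-B₂)²]
d = √[(34-189)² + (99-60)² + (70-58)²]
d = √[24025 + 1521 + 144]
d = √25690
d ≈ 160.28


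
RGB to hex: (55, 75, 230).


R = 55 → 37 (hex)
G = 75 → 4B (hex)
B = 230 → E6 (hex)
Hex = #374BE6


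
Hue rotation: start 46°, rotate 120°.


New hue = (H + rotation) mod 360
New hue = (46 + 120) mod 360
= 166 mod 360
= 166°


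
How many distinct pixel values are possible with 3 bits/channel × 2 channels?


Total bits = 3 bits/channel × 2 channels = 6 bits
Distinct pixel values = 2^6
= 64 pixel values


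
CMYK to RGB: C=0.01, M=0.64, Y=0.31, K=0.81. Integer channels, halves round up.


R = 255 × (1-C) × (1-K) = 255 × 0.99 × 0.19 = 47.9655 → 48
G = 255 × (1-M) × (1-K) = 255 × 0.36 × 0.19 = 17.442 → 17
B = 255 × (1-Y) × (1-K) = 255 × 0.69 × 0.19 = 33.4305 → 33
= RGB(48, 17, 33)


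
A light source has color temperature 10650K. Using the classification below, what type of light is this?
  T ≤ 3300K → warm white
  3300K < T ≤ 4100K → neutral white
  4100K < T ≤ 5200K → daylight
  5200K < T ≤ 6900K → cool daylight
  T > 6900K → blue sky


Temperature: 10650K
10650K > 6900K → blue sky
Classification: blue sky


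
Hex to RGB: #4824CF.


48 → 72 (R)
24 → 36 (G)
CF → 207 (B)
= RGB(72, 36, 207)


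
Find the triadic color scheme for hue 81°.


Triadic: equally spaced at 120° intervals
H1 = 81°
H2 = (81 + 120) mod 360 = 201°
H3 = (81 + 240) mod 360 = 321°
Triadic = 81°, 201°, 321°


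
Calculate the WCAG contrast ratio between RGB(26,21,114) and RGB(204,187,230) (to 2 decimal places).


Linearize each sRGB channel c=v/255: c/12.92 if c ≤ 0.04045 else ((c+0.055)/1.055)^2.4
L = 0.2126×R_lin + 0.7152×G_lin + 0.0722×B_lin
Color 1 (26,21,114):
  R=26: 26/255≈0.1020 > 0.04045 → ((0.1020+0.055)/1.055)^2.4 ≈ 0.01033
  G=21: 21/255≈0.0824 > 0.04045 → ((0.0824+0.055)/1.055)^2.4 ≈ 0.00750
  B=114: 114/255≈0.4471 > 0.04045 → ((0.4471+0.055)/1.055)^2.4 ≈ 0.16827
  L1 = 0.2126×0.01033 + 0.7152×0.00750 + 0.0722×0.16827 ≈ 0.01971
Color 2 (204,187,230):
  R=204: 204/255≈0.8000 > 0.04045 → ((0.8000+0.055)/1.055)^2.4 ≈ 0.60383
  G=187: 187/255≈0.7333 > 0.04045 → ((0.7333+0.055)/1.055)^2.4 ≈ 0.49693
  B=230: 230/255≈0.9020 > 0.04045 → ((0.9020+0.055)/1.055)^2.4 ≈ 0.79130
  L2 = 0.2126×0.60383 + 0.7152×0.49693 + 0.0722×0.79130 ≈ 0.54091
Lighter = 0.54091, Darker = 0.01971
Ratio = (L_lighter + 0.05) / (L_darker + 0.05)
Ratio = (0.54091 + 0.05) / (0.01971 + 0.05) = 0.59091 / 0.06971 ≈ 8.4769
Ratio ≈ 8.48:1


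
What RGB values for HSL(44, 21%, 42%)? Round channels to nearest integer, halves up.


H=44°, S=0.21, L=0.42
C = (1-|2L-1|)×S = (1-|-0.16|)×0.21 = 0.1764
H' = H/60 = 44/60 ≈ 0.7333; X = C×(1-|H' mod 2 - 1|) = 0.12936
m = L - C/2 = 0.42 - 0.0882 = 0.3318
Sector ⌊H'⌋ = 0 → (R',G',B') = (0.1764, 0.12936, 0.0)
RGB = ((R'+m)×255, (G'+m)×255, (B'+m)×255) = (129.591, 117.5958, 84.609)
Round half up → RGB(130, 118, 85)


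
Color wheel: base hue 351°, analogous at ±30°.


Base hue: 351°
Left analog: (351 - 30) mod 360 = 321°
Right analog: (351 + 30) mod 360 = 21°
Analogous hues = 321° and 21°


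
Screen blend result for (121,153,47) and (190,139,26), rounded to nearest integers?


Screen: C = 255 - (255-A)×(255-B)/255, rounded to nearest integer
R: 255 - (255-121)×(255-190)/255 = 255 - 8710/255 ≈ 255 - 34.157 = 220.843 → 221
G: 255 - (255-153)×(255-139)/255 = 255 - 11832/255 ≈ 255 - 46.400 = 208.600 → 209
B: 255 - (255-47)×(255-26)/255 = 255 - 47632/255 ≈ 255 - 186.792 = 68.208 → 68
= RGB(221, 209, 68)


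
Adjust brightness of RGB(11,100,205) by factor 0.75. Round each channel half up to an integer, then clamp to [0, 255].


Multiply each channel by 0.75, round half up, clamp to [0, 255]
R: 11×0.75 = 8.25 → round → 8
G: 100×0.75 = 75
B: 205×0.75 = 153.75 → round → 154
= RGB(8, 75, 154)


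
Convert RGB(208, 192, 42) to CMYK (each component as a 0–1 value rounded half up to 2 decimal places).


R'=208/255≈0.8157, G'=192/255≈0.7529, B'=42/255≈0.1647
K = 1 - max(R',G',B') = 1 - 208/255 = 47/255 = 0.18431… → 0.18
(1-R'-K)/(1-K) simplifies to (max-R)/max with max = 208:
C = (208-208)/208 = 0/208 = 0 → 0.00
M = (208-192)/208 = 16/208 = 0.07692… → 0.08
Y = (208-42)/208 = 166/208 = 0.79807… → 0.80
= CMYK(0.00, 0.08, 0.80, 0.18)


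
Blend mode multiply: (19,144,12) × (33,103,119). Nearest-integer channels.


Multiply: C = A×B/255, rounded to nearest integer
R: 19×33/255 = 627/255 ≈ 2.459 → 2
G: 144×103/255 = 14832/255 ≈ 58.165 → 58
B: 12×119/255 = 1428/255 ≈ 5.600 → 6
= RGB(2, 58, 6)


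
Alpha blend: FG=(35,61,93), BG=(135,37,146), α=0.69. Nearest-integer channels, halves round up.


C = α×F + (1-α)×B, with 1-α = 0.31
R: 0.69×35 + 0.31×135 = 24.15 + 41.85 = 66.00 → 66
G: 0.69×61 + 0.31×37 = 42.09 + 11.47 = 53.56 → 54
B: 0.69×93 + 0.31×146 = 64.17 + 45.26 = 109.43 → 109
= RGB(66, 54, 109)


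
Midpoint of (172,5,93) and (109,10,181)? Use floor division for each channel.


Midpoint: each channel = ⌊(C₁+C₂)/2⌋
R: ⌊(172+109)/2⌋ = 140
G: ⌊(5+10)/2⌋ = 7
B: ⌊(93+181)/2⌋ = 137
= RGB(140, 7, 137)


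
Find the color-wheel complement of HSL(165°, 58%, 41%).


Complement = opposite side of color wheel = hue + 180°
H' = (165 + 180) mod 360 = 345°
S and L unchanged.
= HSL(345°, 58%, 41%)


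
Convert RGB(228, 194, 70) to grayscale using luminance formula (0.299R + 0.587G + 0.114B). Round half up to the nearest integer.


Gray = 0.299×R + 0.587×G + 0.114×B
Gray = 0.299×228 + 0.587×194 + 0.114×70
Gray = 68.172 + 113.878 + 7.980
Gray = 190.030 → round half up → 190
Gray = 190


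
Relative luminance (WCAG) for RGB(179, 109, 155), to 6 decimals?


Linearize each channel (sRGB transfer function): c = v/255; c_lin = c/12.92 if c ≤ 0.04045, else ((c+0.055)/1.055)^2.4
  R: 179/255 ≈ 0.701961 > 0.04045 → ((0.701961+0.055)/1.055)^2.4 ≈ 0.450786
  G: 109/255 ≈ 0.427451 > 0.04045 → ((0.427451+0.055)/1.055)^2.4 ≈ 0.152926
  B: 155/255 ≈ 0.607843 > 0.04045 → ((0.607843+0.055)/1.055)^2.4 ≈ 0.327778
R_lin = 0.450786, G_lin = 0.152926, B_lin = 0.327778
L = 0.2126×R + 0.7152×G + 0.0722×B
L = 0.2126×0.450786 + 0.7152×0.152926 + 0.0722×0.327778
L ≈ 0.228875


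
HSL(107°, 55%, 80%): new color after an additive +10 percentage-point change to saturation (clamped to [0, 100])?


Original S = 55%
Adjustment = +10 percentage points
New S = 55 + (10) = 65
Clamp to [0, 100] → 65
= HSL(107°, 65%, 80%)


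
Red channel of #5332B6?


Color: #5332B6
R = 53 = 83
G = 32 = 50
B = B6 = 182
Red = 83


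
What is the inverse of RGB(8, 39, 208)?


Invert: (255-R, 255-G, 255-B)
R: 255-8 = 247
G: 255-39 = 216
B: 255-208 = 47
= RGB(247, 216, 47)


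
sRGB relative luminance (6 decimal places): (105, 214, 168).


Linearize each channel (sRGB transfer function): c = v/255; c_lin = c/12.92 if c ≤ 0.04045, else ((c+0.055)/1.055)^2.4
  R: 105/255 ≈ 0.411765 > 0.04045 → ((0.411765+0.055)/1.055)^2.4 ≈ 0.141263
  G: 214/255 ≈ 0.839216 > 0.04045 → ((0.839216+0.055)/1.055)^2.4 ≈ 0.672443
  B: 168/255 ≈ 0.658824 > 0.04045 → ((0.658824+0.055)/1.055)^2.4 ≈ 0.391572
R_lin = 0.141263, G_lin = 0.672443, B_lin = 0.391572
L = 0.2126×R + 0.7152×G + 0.0722×B
L = 0.2126×0.141263 + 0.7152×0.672443 + 0.0722×0.391572
L ≈ 0.539235


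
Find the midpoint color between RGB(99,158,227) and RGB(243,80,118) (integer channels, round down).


Midpoint: each channel = ⌊(C₁+C₂)/2⌋
R: ⌊(99+243)/2⌋ = 171
G: ⌊(158+80)/2⌋ = 119
B: ⌊(227+118)/2⌋ = 172
= RGB(171, 119, 172)


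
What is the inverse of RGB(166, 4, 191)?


Invert: (255-R, 255-G, 255-B)
R: 255-166 = 89
G: 255-4 = 251
B: 255-191 = 64
= RGB(89, 251, 64)


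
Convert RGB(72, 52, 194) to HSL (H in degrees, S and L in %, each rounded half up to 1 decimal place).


Normalize: R'=72/255≈0.2824, G'=52/255≈0.2039, B'=194/255≈0.7608
Max=194/255, Min=52/255, Δ=Max-Min=142/255
L = (Max+Min)/2 = (194+52)/510 = 246/510 = 0.48235… → L = 48.2%
L ≤ 0.5 → S = Δ/(Max+Min) = 142/(194+52) = 142/246 = 0.57723… → S = 57.7%
(the 1/255 factors cancel in S and H, so raw channel differences can be used)
Max is B' → H = 60 × ((R-G)/Δ + 4) = 60 × ((72-52)/142 + 4)
  20/142 + 4 = 0.1408… + 4 = 4.1408…
  H = 60 × 4.1408… = 248.450…° → H = 248.5°
= HSL(248.5°, 57.7%, 48.2%)


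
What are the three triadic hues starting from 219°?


Triadic: equally spaced at 120° intervals
H1 = 219°
H2 = (219 + 120) mod 360 = 339°
H3 = (219 + 240) mod 360 = 99°
Triadic = 219°, 339°, 99°


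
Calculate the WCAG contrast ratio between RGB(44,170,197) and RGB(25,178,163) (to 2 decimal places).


Linearize each sRGB channel c=v/255: c/12.92 if c ≤ 0.04045 else ((c+0.055)/1.055)^2.4
L = 0.2126×R_lin + 0.7152×G_lin + 0.0722×B_lin
Color 1 (44,170,197):
  R=44: 44/255≈0.1725 > 0.04045 → ((0.1725+0.055)/1.055)^2.4 ≈ 0.02519
  G=170: 170/255≈0.6667 > 0.04045 → ((0.6667+0.055)/1.055)^2.4 ≈ 0.40198
  B=197: 197/255≈0.7725 > 0.04045 → ((0.7725+0.055)/1.055)^2.4 ≈ 0.55834
  L1 = 0.2126×0.02519 + 0.7152×0.40198 + 0.0722×0.55834 ≈ 0.33316
Color 2 (25,178,163):
  R=25: 25/255≈0.0980 > 0.04045 → ((0.0980+0.055)/1.055)^2.4 ≈ 0.00972
  G=178: 178/255≈0.6980 > 0.04045 → ((0.6980+0.055)/1.055)^2.4 ≈ 0.44520
  B=163: 163/255≈0.6392 > 0.04045 → ((0.6392+0.055)/1.055)^2.4 ≈ 0.36625
  L2 = 0.2126×0.00972 + 0.7152×0.44520 + 0.0722×0.36625 ≈ 0.34692
Lighter = 0.34692, Darker = 0.33316
Ratio = (L_lighter + 0.05) / (L_darker + 0.05)
Ratio = (0.34692 + 0.05) / (0.33316 + 0.05) = 0.39692 / 0.38316 ≈ 1.0359
Ratio ≈ 1.04:1


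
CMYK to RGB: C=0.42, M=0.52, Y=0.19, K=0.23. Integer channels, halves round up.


R = 255 × (1-C) × (1-K) = 255 × 0.58 × 0.77 = 113.883 → 114
G = 255 × (1-M) × (1-K) = 255 × 0.48 × 0.77 = 94.248 → 94
B = 255 × (1-Y) × (1-K) = 255 × 0.81 × 0.77 = 159.0435 → 159
= RGB(114, 94, 159)


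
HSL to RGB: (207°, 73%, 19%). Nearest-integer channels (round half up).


H=207°, S=0.73, L=0.19
C = (1-|2L-1|)×S = (1-|-0.62|)×0.73 = 0.2774
H' = H/60 = 207/60 ≈ 3.4500; X = C×(1-|H' mod 2 - 1|) = 0.15257
m = L - C/2 = 0.19 - 0.1387 = 0.0513
Sector ⌊H'⌋ = 3 → (R',G',B') = (0.0, 0.15257, 0.2774)
RGB = ((R'+m)×255, (G'+m)×255, (B'+m)×255) = (13.0815, 51.98685, 83.8185)
Round half up → RGB(13, 52, 84)


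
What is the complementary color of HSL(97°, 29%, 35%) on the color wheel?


Complement = opposite side of color wheel = hue + 180°
H' = (97 + 180) mod 360 = 277°
S and L unchanged.
= HSL(277°, 29%, 35%)


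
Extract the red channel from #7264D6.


Color: #7264D6
R = 72 = 114
G = 64 = 100
B = D6 = 214
Red = 114


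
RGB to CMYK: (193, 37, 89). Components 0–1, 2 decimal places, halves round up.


R'=193/255≈0.7569, G'=37/255≈0.1451, B'=89/255≈0.3490
K = 1 - max(R',G',B') = 1 - 193/255 = 62/255 = 0.24313… → 0.24
(1-R'-K)/(1-K) simplifies to (max-R)/max with max = 193:
C = (193-193)/193 = 0/193 = 0 → 0.00
M = (193-37)/193 = 156/193 = 0.80829… → 0.81
Y = (193-89)/193 = 104/193 = 0.53886… → 0.54
= CMYK(0.00, 0.81, 0.54, 0.24)


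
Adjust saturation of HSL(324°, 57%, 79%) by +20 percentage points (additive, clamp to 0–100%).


Original S = 57%
Adjustment = +20 percentage points
New S = 57 + (20) = 77
Clamp to [0, 100] → 77
= HSL(324°, 77%, 79%)


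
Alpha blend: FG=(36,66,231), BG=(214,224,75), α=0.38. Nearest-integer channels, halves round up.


C = α×F + (1-α)×B, with 1-α = 0.62
R: 0.38×36 + 0.62×214 = 13.68 + 132.68 = 146.36 → 146
G: 0.38×66 + 0.62×224 = 25.08 + 138.88 = 163.96 → 164
B: 0.38×231 + 0.62×75 = 87.78 + 46.50 = 134.28 → 134
= RGB(146, 164, 134)


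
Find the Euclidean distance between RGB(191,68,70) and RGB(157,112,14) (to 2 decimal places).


d = √[(R₁-R₂)² + (G₁-G₂)² + (B₁-B₂)²]
d = √[(191-157)² + (68-112)² + (70-14)²]
d = √[1156 + 1936 + 3136]
d = √6228
d ≈ 78.92


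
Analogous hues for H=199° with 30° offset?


Base hue: 199°
Left analog: (199 - 30) mod 360 = 169°
Right analog: (199 + 30) mod 360 = 229°
Analogous hues = 169° and 229°


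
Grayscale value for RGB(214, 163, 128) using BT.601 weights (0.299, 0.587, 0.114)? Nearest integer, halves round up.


Gray = 0.299×R + 0.587×G + 0.114×B
Gray = 0.299×214 + 0.587×163 + 0.114×128
Gray = 63.986 + 95.681 + 14.592
Gray = 174.259 → round half up → 174
Gray = 174


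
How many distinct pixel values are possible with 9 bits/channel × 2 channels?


Total bits = 9 bits/channel × 2 channels = 18 bits
Distinct pixel values = 2^18
= 262,144 pixel values


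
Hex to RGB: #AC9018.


AC → 172 (R)
90 → 144 (G)
18 → 24 (B)
= RGB(172, 144, 24)


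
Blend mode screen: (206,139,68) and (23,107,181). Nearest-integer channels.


Screen: C = 255 - (255-A)×(255-B)/255, rounded to nearest integer
R: 255 - (255-206)×(255-23)/255 = 255 - 11368/255 ≈ 255 - 44.580 = 210.420 → 210
G: 255 - (255-139)×(255-107)/255 = 255 - 17168/255 ≈ 255 - 67.325 = 187.675 → 188
B: 255 - (255-68)×(255-181)/255 = 255 - 13838/255 ≈ 255 - 54.267 = 200.733 → 201
= RGB(210, 188, 201)


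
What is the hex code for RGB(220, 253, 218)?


R = 220 → DC (hex)
G = 253 → FD (hex)
B = 218 → DA (hex)
Hex = #DCFDDA


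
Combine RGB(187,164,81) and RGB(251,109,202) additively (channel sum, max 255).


Additive: each channel = min(255, C₁+C₂)
R: 187+251 = 438 → 255
G: 164+109 = 273 → 255
B: 81+202 = 283 → 255
= RGB(255, 255, 255)


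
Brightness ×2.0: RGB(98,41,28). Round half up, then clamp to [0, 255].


Multiply each channel by 2.0, round half up, clamp to [0, 255]
R: 98×2.0 = 196
G: 41×2.0 = 82
B: 28×2.0 = 56
= RGB(196, 82, 56)


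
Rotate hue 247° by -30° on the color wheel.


New hue = (H + rotation) mod 360
New hue = (247 -30) mod 360
= 217 mod 360
= 217°


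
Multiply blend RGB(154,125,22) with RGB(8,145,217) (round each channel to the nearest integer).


Multiply: C = A×B/255, rounded to nearest integer
R: 154×8/255 = 1232/255 ≈ 4.831 → 5
G: 125×145/255 = 18125/255 ≈ 71.078 → 71
B: 22×217/255 = 4774/255 ≈ 18.722 → 19
= RGB(5, 71, 19)


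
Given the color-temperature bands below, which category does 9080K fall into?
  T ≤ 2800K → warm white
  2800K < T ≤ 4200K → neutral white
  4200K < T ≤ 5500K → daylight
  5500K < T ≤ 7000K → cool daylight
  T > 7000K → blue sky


Temperature: 9080K
9080K > 7000K → blue sky
Classification: blue sky


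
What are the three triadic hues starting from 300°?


Triadic: equally spaced at 120° intervals
H1 = 300°
H2 = (300 + 120) mod 360 = 60°
H3 = (300 + 240) mod 360 = 180°
Triadic = 300°, 60°, 180°


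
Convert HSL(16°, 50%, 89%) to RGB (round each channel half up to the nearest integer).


H=16°, S=0.50, L=0.89
C = (1-|2L-1|)×S = (1-|0.78|)×0.50 = 0.11
H' = H/60 = 16/60 ≈ 0.2667; X = C×(1-|H' mod 2 - 1|) ≈ 0.0293
m = L - C/2 = 0.89 - 0.055 = 0.835
Sector ⌊H'⌋ = 0 → (R',G',B') = (0.11, ≈0.0293, 0.0)
RGB = ((R'+m)×255, (G'+m)×255, (B'+m)×255) = (240.975, 220.405, 212.925)
Round half up → RGB(241, 220, 213)


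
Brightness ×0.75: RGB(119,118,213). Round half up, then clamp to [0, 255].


Multiply each channel by 0.75, round half up, clamp to [0, 255]
R: 119×0.75 = 89.25 → round → 89
G: 118×0.75 = 88.5 → round → 89
B: 213×0.75 = 159.75 → round → 160
= RGB(89, 89, 160)


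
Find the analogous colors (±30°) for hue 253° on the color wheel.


Base hue: 253°
Left analog: (253 - 30) mod 360 = 223°
Right analog: (253 + 30) mod 360 = 283°
Analogous hues = 223° and 283°


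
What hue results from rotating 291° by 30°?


New hue = (H + rotation) mod 360
New hue = (291 + 30) mod 360
= 321 mod 360
= 321°


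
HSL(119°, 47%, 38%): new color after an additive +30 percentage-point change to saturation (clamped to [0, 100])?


Original S = 47%
Adjustment = +30 percentage points
New S = 47 + (30) = 77
Clamp to [0, 100] → 77
= HSL(119°, 77%, 38%)


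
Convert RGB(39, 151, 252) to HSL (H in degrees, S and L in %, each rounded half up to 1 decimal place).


Normalize: R'=39/255≈0.1529, G'=151/255≈0.5922, B'=252/255≈0.9882
Max=252/255, Min=39/255, Δ=Max-Min=213/255
L = (Max+Min)/2 = (252+39)/510 = 291/510 = 0.57058… → L = 57.1%
L > 0.5 → S = Δ/(2-Max-Min) = 213/(510-252-39) = 213/219 = 0.97260… → S = 97.3%
(the 1/255 factors cancel in S and H, so raw channel differences can be used)
Max is B' → H = 60 × ((R-G)/Δ + 4) = 60 × ((39-151)/213 + 4)
  -112/213 + 4 = -0.5258… + 4 = 3.4741…
  H = 60 × 3.4741… = 208.450…° → H = 208.5°
= HSL(208.5°, 97.3%, 57.1%)


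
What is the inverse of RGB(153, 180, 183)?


Invert: (255-R, 255-G, 255-B)
R: 255-153 = 102
G: 255-180 = 75
B: 255-183 = 72
= RGB(102, 75, 72)


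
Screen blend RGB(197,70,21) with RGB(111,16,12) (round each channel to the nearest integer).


Screen: C = 255 - (255-A)×(255-B)/255, rounded to nearest integer
R: 255 - (255-197)×(255-111)/255 = 255 - 8352/255 ≈ 255 - 32.753 = 222.247 → 222
G: 255 - (255-70)×(255-16)/255 = 255 - 44215/255 ≈ 255 - 173.392 = 81.608 → 82
B: 255 - (255-21)×(255-12)/255 = 255 - 56862/255 ≈ 255 - 222.988 = 32.012 → 32
= RGB(222, 82, 32)


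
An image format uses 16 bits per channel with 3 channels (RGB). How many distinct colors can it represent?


Total bits = 16 bits/channel × 3 channels = 48 bits
Distinct colors = 2^48
= 281,474,976,710,656 colors


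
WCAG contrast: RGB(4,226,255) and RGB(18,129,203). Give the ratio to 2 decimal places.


Linearize each sRGB channel c=v/255: c/12.92 if c ≤ 0.04045 else ((c+0.055)/1.055)^2.4
L = 0.2126×R_lin + 0.7152×G_lin + 0.0722×B_lin
Color 1 (4,226,255):
  R=4: 4/255≈0.0157 ≤ 0.04045 → 0.0157/12.92 ≈ 0.00121
  G=226: 226/255≈0.8863 > 0.04045 → ((0.8863+0.055)/1.055)^2.4 ≈ 0.76052
  B=255: 255/255≈1.0000 > 0.04045 → ((1.0000+0.055)/1.055)^2.4 ≈ 1.00000
  L1 = 0.2126×0.00121 + 0.7152×0.76052 + 0.0722×1.00000 ≈ 0.61639
Color 2 (18,129,203):
  R=18: 18/255≈0.0706 > 0.04045 → ((0.0706+0.055)/1.055)^2.4 ≈ 0.00605
  G=129: 129/255≈0.5059 > 0.04045 → ((0.5059+0.055)/1.055)^2.4 ≈ 0.21953
  B=203: 203/255≈0.7961 > 0.04045 → ((0.7961+0.055)/1.055)^2.4 ≈ 0.59720
  L2 = 0.2126×0.00605 + 0.7152×0.21953 + 0.0722×0.59720 ≈ 0.20141
Lighter = 0.61639, Darker = 0.20141
Ratio = (L_lighter + 0.05) / (L_darker + 0.05)
Ratio = (0.61639 + 0.05) / (0.20141 + 0.05) = 0.66639 / 0.25141 ≈ 2.6506
Ratio ≈ 2.65:1


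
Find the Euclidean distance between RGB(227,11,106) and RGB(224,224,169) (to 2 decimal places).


d = √[(R₁-R₂)² + (G₁-G₂)² + (B₁-B₂)²]
d = √[(227-224)² + (11-224)² + (106-169)²]
d = √[9 + 45369 + 3969]
d = √49347
d ≈ 222.14


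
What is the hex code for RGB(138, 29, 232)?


R = 138 → 8A (hex)
G = 29 → 1D (hex)
B = 232 → E8 (hex)
Hex = #8A1DE8


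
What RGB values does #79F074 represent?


79 → 121 (R)
F0 → 240 (G)
74 → 116 (B)
= RGB(121, 240, 116)


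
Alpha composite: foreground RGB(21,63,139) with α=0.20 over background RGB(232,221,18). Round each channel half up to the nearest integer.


C = α×F + (1-α)×B, with 1-α = 0.80
R: 0.20×21 + 0.80×232 = 4.20 + 185.60 = 189.80 → 190
G: 0.20×63 + 0.80×221 = 12.60 + 176.80 = 189.40 → 189
B: 0.20×139 + 0.80×18 = 27.80 + 14.40 = 42.20 → 42
= RGB(190, 189, 42)


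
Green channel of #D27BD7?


Color: #D27BD7
R = D2 = 210
G = 7B = 123
B = D7 = 215
Green = 123


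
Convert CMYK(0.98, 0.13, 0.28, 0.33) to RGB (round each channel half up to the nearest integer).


R = 255 × (1-C) × (1-K) = 255 × 0.02 × 0.67 = 3.417 → 3
G = 255 × (1-M) × (1-K) = 255 × 0.87 × 0.67 = 148.6395 → 149
B = 255 × (1-Y) × (1-K) = 255 × 0.72 × 0.67 = 123.012 → 123
= RGB(3, 149, 123)


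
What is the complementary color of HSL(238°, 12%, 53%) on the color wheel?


Complement = opposite side of color wheel = hue + 180°
H' = (238 + 180) mod 360 = 58°
S and L unchanged.
= HSL(58°, 12%, 53%)


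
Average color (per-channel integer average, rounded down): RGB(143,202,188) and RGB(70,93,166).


Midpoint: each channel = ⌊(C₁+C₂)/2⌋
R: ⌊(143+70)/2⌋ = 106
G: ⌊(202+93)/2⌋ = 147
B: ⌊(188+166)/2⌋ = 177
= RGB(106, 147, 177)


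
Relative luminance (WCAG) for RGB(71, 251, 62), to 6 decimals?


Linearize each channel (sRGB transfer function): c = v/255; c_lin = c/12.92 if c ≤ 0.04045, else ((c+0.055)/1.055)^2.4
  R: 71/255 ≈ 0.278431 > 0.04045 → ((0.278431+0.055)/1.055)^2.4 ≈ 0.063010
  G: 251/255 ≈ 0.984314 > 0.04045 → ((0.984314+0.055)/1.055)^2.4 ≈ 0.964686
  B: 62/255 ≈ 0.243137 > 0.04045 → ((0.243137+0.055)/1.055)^2.4 ≈ 0.048172
R_lin = 0.063010, G_lin = 0.964686, B_lin = 0.048172
L = 0.2126×R + 0.7152×G + 0.0722×B
L = 0.2126×0.063010 + 0.7152×0.964686 + 0.0722×0.048172
L ≈ 0.706818


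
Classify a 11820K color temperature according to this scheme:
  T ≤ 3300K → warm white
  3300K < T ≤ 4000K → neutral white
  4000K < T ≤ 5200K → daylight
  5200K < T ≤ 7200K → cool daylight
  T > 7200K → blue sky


Temperature: 11820K
11820K > 7200K → blue sky
Classification: blue sky


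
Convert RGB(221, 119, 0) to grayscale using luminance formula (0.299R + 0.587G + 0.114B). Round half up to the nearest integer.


Gray = 0.299×R + 0.587×G + 0.114×B
Gray = 0.299×221 + 0.587×119 + 0.114×0
Gray = 66.079 + 69.853 + 0.000
Gray = 135.932 → round half up → 136
Gray = 136


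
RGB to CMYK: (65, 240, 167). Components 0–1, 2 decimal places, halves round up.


R'=65/255≈0.2549, G'=240/255≈0.9412, B'=167/255≈0.6549
K = 1 - max(R',G',B') = 1 - 240/255 = 15/255 = 0.05882… → 0.06
(1-R'-K)/(1-K) simplifies to (max-R)/max with max = 240:
C = (240-65)/240 = 175/240 = 0.72916… → 0.73
M = (240-240)/240 = 0/240 = 0 → 0.00
Y = (240-167)/240 = 73/240 = 0.30416… → 0.30
= CMYK(0.73, 0.00, 0.30, 0.06)


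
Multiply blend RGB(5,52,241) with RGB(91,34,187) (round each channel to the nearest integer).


Multiply: C = A×B/255, rounded to nearest integer
R: 5×91/255 = 455/255 ≈ 1.784 → 2
G: 52×34/255 = 1768/255 ≈ 6.933 → 7
B: 241×187/255 = 45067/255 ≈ 176.733 → 177
= RGB(2, 7, 177)


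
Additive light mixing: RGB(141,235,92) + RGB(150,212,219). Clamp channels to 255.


Additive: each channel = min(255, C₁+C₂)
R: 141+150 = 291 → 255
G: 235+212 = 447 → 255
B: 92+219 = 311 → 255
= RGB(255, 255, 255)


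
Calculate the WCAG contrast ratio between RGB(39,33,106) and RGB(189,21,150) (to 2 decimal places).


Linearize each sRGB channel c=v/255: c/12.92 if c ≤ 0.04045 else ((c+0.055)/1.055)^2.4
L = 0.2126×R_lin + 0.7152×G_lin + 0.0722×B_lin
Color 1 (39,33,106):
  R=39: 39/255≈0.1529 > 0.04045 → ((0.1529+0.055)/1.055)^2.4 ≈ 0.02029
  G=33: 33/255≈0.1294 > 0.04045 → ((0.1294+0.055)/1.055)^2.4 ≈ 0.01521
  B=106: 106/255≈0.4157 > 0.04045 → ((0.4157+0.055)/1.055)^2.4 ≈ 0.14413
  L1 = 0.2126×0.02029 + 0.7152×0.01521 + 0.0722×0.14413 ≈ 0.02560
Color 2 (189,21,150):
  R=189: 189/255≈0.7412 > 0.04045 → ((0.7412+0.055)/1.055)^2.4 ≈ 0.50888
  G=21: 21/255≈0.0824 > 0.04045 → ((0.0824+0.055)/1.055)^2.4 ≈ 0.00750
  B=150: 150/255≈0.5882 > 0.04045 → ((0.5882+0.055)/1.055)^2.4 ≈ 0.30499
  L2 = 0.2126×0.50888 + 0.7152×0.00750 + 0.0722×0.30499 ≈ 0.13557
Lighter = 0.13557, Darker = 0.02560
Ratio = (L_lighter + 0.05) / (L_darker + 0.05)
Ratio = (0.13557 + 0.05) / (0.02560 + 0.05) = 0.18557 / 0.07560 ≈ 2.4548
Ratio ≈ 2.45:1


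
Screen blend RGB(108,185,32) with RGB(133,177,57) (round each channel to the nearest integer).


Screen: C = 255 - (255-A)×(255-B)/255, rounded to nearest integer
R: 255 - (255-108)×(255-133)/255 = 255 - 17934/255 ≈ 255 - 70.329 = 184.671 → 185
G: 255 - (255-185)×(255-177)/255 = 255 - 5460/255 ≈ 255 - 21.412 = 233.588 → 234
B: 255 - (255-32)×(255-57)/255 = 255 - 44154/255 ≈ 255 - 173.153 = 81.847 → 82
= RGB(185, 234, 82)


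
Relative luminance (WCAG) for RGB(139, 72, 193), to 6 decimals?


Linearize each channel (sRGB transfer function): c = v/255; c_lin = c/12.92 if c ≤ 0.04045, else ((c+0.055)/1.055)^2.4
  R: 139/255 ≈ 0.545098 > 0.04045 → ((0.545098+0.055)/1.055)^2.4 ≈ 0.258183
  G: 72/255 ≈ 0.282353 > 0.04045 → ((0.282353+0.055)/1.055)^2.4 ≈ 0.064803
  B: 193/255 ≈ 0.756863 > 0.04045 → ((0.756863+0.055)/1.055)^2.4 ≈ 0.533276
R_lin = 0.258183, G_lin = 0.064803, B_lin = 0.533276
L = 0.2126×R + 0.7152×G + 0.0722×B
L = 0.2126×0.258183 + 0.7152×0.064803 + 0.0722×0.533276
L ≈ 0.139740


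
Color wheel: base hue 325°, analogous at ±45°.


Base hue: 325°
Left analog: (325 - 45) mod 360 = 280°
Right analog: (325 + 45) mod 360 = 10°
Analogous hues = 280° and 10°


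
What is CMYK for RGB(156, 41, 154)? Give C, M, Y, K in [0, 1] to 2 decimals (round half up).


R'=156/255≈0.6118, G'=41/255≈0.1608, B'=154/255≈0.6039
K = 1 - max(R',G',B') = 1 - 156/255 = 99/255 = 0.38823… → 0.39
(1-R'-K)/(1-K) simplifies to (max-R)/max with max = 156:
C = (156-156)/156 = 0/156 = 0 → 0.00
M = (156-41)/156 = 115/156 = 0.73717… → 0.74
Y = (156-154)/156 = 2/156 = 0.01282… → 0.01
= CMYK(0.00, 0.74, 0.01, 0.39)


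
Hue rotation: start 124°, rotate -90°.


New hue = (H + rotation) mod 360
New hue = (124 -90) mod 360
= 34 mod 360
= 34°


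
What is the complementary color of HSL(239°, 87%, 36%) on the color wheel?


Complement = opposite side of color wheel = hue + 180°
H' = (239 + 180) mod 360 = 59°
S and L unchanged.
= HSL(59°, 87%, 36%)


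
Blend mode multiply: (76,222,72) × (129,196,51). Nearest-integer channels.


Multiply: C = A×B/255, rounded to nearest integer
R: 76×129/255 = 9804/255 ≈ 38.447 → 38
G: 222×196/255 = 43512/255 ≈ 170.635 → 171
B: 72×51/255 = 3672/255 ≈ 14.400 → 14
= RGB(38, 171, 14)


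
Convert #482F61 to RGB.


48 → 72 (R)
2F → 47 (G)
61 → 97 (B)
= RGB(72, 47, 97)


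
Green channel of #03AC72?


Color: #03AC72
R = 03 = 3
G = AC = 172
B = 72 = 114
Green = 172


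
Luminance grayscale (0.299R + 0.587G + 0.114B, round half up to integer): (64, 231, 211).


Gray = 0.299×R + 0.587×G + 0.114×B
Gray = 0.299×64 + 0.587×231 + 0.114×211
Gray = 19.136 + 135.597 + 24.054
Gray = 178.787 → round half up → 179
Gray = 179


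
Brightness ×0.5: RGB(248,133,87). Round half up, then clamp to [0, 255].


Multiply each channel by 0.5, round half up, clamp to [0, 255]
R: 248×0.5 = 124
G: 133×0.5 = 66.5 → round → 67
B: 87×0.5 = 43.5 → round → 44
= RGB(124, 67, 44)


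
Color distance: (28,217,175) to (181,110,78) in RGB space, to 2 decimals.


d = √[(R₁-R₂)² + (G₁-G₂)² + (B₁-B₂)²]
d = √[(28-181)² + (217-110)² + (175-78)²]
d = √[23409 + 11449 + 9409]
d = √44267
d ≈ 210.40


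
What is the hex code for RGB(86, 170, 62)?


R = 86 → 56 (hex)
G = 170 → AA (hex)
B = 62 → 3E (hex)
Hex = #56AA3E


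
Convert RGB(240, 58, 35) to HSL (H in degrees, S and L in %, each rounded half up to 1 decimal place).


Normalize: R'=240/255≈0.9412, G'=58/255≈0.2275, B'=35/255≈0.1373
Max=240/255, Min=35/255, Δ=Max-Min=205/255
L = (Max+Min)/2 = (240+35)/510 = 275/510 = 0.53921… → L = 53.9%
L > 0.5 → S = Δ/(2-Max-Min) = 205/(510-240-35) = 205/235 = 0.87234… → S = 87.2%
(the 1/255 factors cancel in S and H, so raw channel differences can be used)
Max is R' → H = 60 × (((G-B)/Δ) mod 6) = 60 × (((58-35)/205) mod 6)
  23/205 = 0.1121…
  H = 60 × 0.1121… = 6.731…° → H = 6.7°
= HSL(6.7°, 87.2%, 53.9%)


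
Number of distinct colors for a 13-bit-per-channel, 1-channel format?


Total bits = 13 bits/channel × 1 channels = 13 bits
Distinct colors = 2^13
= 8,192 colors


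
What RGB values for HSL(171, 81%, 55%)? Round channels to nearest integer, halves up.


H=171°, S=0.81, L=0.55
C = (1-|2L-1|)×S = (1-|0.10|)×0.81 = 0.729
H' = H/60 = 171/60 ≈ 2.8500; X = C×(1-|H' mod 2 - 1|) = 0.61965
m = L - C/2 = 0.55 - 0.3645 = 0.1855
Sector ⌊H'⌋ = 2 → (R',G',B') = (0.0, 0.729, 0.61965)
RGB = ((R'+m)×255, (G'+m)×255, (B'+m)×255) = (47.3025, 233.1975, 205.31325)
Round half up → RGB(47, 233, 205)


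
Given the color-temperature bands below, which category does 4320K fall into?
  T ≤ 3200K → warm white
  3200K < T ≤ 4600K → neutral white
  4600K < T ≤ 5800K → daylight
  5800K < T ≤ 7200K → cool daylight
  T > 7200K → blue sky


Temperature: 4320K
3200K < 4320K ≤ 4600K → neutral white
Classification: neutral white


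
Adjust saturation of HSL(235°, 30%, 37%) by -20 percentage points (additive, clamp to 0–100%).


Original S = 30%
Adjustment = -20 percentage points
New S = 30 + (-20) = 10
Clamp to [0, 100] → 10
= HSL(235°, 10%, 37%)


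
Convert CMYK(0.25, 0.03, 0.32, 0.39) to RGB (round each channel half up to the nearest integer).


R = 255 × (1-C) × (1-K) = 255 × 0.75 × 0.61 = 116.6625 → 117
G = 255 × (1-M) × (1-K) = 255 × 0.97 × 0.61 = 150.8835 → 151
B = 255 × (1-Y) × (1-K) = 255 × 0.68 × 0.61 = 105.774 → 106
= RGB(117, 151, 106)
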